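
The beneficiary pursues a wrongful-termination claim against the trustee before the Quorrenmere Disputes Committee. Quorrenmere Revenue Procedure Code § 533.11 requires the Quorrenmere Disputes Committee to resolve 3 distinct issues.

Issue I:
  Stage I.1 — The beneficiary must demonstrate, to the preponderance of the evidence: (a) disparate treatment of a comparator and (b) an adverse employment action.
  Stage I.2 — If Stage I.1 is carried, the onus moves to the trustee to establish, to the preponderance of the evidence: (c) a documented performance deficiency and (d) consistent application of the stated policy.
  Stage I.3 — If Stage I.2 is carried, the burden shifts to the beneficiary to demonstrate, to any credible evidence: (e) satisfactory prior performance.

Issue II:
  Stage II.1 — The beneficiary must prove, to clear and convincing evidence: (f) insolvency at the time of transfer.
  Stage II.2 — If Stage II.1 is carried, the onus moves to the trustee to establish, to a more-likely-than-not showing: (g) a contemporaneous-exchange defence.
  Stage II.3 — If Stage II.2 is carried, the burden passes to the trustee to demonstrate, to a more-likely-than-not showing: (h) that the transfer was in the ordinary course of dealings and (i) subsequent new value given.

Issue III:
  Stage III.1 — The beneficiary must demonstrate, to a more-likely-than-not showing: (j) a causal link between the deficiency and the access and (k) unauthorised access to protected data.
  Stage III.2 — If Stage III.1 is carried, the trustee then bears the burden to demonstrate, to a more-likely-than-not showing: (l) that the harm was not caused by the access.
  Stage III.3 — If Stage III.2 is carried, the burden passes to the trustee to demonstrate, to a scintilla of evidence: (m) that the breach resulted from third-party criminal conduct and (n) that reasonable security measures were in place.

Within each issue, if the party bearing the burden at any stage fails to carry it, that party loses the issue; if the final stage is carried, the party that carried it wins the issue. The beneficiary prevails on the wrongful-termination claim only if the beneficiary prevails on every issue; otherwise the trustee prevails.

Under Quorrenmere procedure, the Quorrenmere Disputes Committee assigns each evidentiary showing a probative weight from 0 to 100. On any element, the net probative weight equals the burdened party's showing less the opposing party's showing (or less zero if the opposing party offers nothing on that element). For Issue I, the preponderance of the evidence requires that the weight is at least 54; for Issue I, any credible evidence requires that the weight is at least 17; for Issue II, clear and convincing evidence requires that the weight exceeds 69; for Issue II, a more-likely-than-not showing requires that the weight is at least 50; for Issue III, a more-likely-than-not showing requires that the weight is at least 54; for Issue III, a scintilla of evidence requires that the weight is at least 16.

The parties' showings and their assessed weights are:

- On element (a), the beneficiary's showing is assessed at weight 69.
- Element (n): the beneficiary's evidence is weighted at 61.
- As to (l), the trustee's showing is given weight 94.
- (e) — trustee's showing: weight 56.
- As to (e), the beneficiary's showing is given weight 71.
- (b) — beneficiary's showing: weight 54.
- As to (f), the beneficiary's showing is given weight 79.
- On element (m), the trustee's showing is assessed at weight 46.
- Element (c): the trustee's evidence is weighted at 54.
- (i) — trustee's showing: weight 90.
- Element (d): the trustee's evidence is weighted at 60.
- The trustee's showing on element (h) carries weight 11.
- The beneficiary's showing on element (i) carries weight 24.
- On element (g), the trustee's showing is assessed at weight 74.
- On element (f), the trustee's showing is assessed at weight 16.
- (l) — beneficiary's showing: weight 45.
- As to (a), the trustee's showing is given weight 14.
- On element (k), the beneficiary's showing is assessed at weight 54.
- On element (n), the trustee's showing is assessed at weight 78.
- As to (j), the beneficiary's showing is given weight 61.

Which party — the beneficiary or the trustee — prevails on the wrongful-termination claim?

trustee

— Issue I —
Stage I.1 (beneficiary, the preponderance of the evidence, weight is at least 54): (a) net 69−14=55 ≥ 54 — meets; (b) 54 ≥ 54 — meets.
  Stage I.1 is satisfied; the onus moves to the trustee.
Stage I.2 (trustee, the preponderance of the evidence, weight is at least 54): (c) 54 ≥ 54 — meets; (d) 60 ≥ 54 — meets.
  Stage I.2 carried; the burden shifts to the beneficiary.
Stage I.3 (beneficiary, any credible evidence, weight is at least 17): (e) net 71−56=15 < 17 — fails.
  Stage I.3 not carried; the beneficiary fails its burden.
So the trustee prevails on this issue.
— Issue II —
Stage II.1 (beneficiary, clear and convincing evidence, weight exceeds 69): (f) net 79−16=63 ≤ 69 — fails.
  Not every element is met, so the beneficiary fails to carry Stage II.1.
The analysis ends at Stage II.1; the trustee prevails on this issue.
— Issue III —
Stage III.1 — burden on beneficiary; standard: a more-likely-than-not showing (weight is at least 54).
    (j): 61 ≥ 54 [met]
    (k): 54 ≥ 54 [met]
  All elements met. The burden passes to the trustee.
Stage III.2 — burden on trustee; standard: a more-likely-than-not showing (weight is at least 54).
    (l): 94 − 45 = 49 < 54 [not met]
  Stage III.2 not carried; the trustee fails its burden.
The analysis ends at Stage III.2; the beneficiary prevails on this issue.
Per-issue: Issue I → trustee; Issue II → trustee; Issue III → beneficiary. The beneficiary must prevail on every issue; overall, the trustee prevails.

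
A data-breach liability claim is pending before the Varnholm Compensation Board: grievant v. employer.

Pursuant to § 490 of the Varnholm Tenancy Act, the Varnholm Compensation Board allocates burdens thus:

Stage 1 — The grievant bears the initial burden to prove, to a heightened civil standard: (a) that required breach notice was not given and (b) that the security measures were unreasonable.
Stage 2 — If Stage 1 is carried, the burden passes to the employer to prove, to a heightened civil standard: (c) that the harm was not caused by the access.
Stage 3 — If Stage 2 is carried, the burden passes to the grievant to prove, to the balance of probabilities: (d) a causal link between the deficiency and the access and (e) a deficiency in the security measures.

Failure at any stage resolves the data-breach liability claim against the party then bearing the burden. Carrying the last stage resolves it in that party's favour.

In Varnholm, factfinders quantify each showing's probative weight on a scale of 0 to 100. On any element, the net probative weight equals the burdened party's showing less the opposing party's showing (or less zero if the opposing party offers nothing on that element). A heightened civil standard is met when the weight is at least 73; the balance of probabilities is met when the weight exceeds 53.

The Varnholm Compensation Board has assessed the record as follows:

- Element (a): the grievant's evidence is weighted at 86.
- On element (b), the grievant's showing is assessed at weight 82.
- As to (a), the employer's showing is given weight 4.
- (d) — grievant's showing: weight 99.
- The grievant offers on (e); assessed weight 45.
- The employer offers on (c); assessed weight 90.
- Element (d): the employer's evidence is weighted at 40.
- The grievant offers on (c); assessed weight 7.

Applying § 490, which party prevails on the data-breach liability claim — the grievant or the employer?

Stage 1 — burden on grievant; standard: a heightened civil standard (weight is at least 73).
    (a): 86 − 4 = 82 ≥ 73 [met]
    (b): 82 ≥ 73 [met]
  All elements met. The burden passes to the employer.
Stage 2 — burden on employer; standard: a heightened civil standard (weight is at least 73).
    (c): 90 − 7 = 83 ≥ 73 [met]
  All elements met. The burden passes to the grievant.
Stage 3 — burden on grievant; standard: the balance of probabilities (weight exceeds 53).
    (d): 99 − 40 = 59 > 53 [met]
    (e): 45 ≤ 53 [not met]
  The grievant does not carry Stage 3.
The employer prevails.

employer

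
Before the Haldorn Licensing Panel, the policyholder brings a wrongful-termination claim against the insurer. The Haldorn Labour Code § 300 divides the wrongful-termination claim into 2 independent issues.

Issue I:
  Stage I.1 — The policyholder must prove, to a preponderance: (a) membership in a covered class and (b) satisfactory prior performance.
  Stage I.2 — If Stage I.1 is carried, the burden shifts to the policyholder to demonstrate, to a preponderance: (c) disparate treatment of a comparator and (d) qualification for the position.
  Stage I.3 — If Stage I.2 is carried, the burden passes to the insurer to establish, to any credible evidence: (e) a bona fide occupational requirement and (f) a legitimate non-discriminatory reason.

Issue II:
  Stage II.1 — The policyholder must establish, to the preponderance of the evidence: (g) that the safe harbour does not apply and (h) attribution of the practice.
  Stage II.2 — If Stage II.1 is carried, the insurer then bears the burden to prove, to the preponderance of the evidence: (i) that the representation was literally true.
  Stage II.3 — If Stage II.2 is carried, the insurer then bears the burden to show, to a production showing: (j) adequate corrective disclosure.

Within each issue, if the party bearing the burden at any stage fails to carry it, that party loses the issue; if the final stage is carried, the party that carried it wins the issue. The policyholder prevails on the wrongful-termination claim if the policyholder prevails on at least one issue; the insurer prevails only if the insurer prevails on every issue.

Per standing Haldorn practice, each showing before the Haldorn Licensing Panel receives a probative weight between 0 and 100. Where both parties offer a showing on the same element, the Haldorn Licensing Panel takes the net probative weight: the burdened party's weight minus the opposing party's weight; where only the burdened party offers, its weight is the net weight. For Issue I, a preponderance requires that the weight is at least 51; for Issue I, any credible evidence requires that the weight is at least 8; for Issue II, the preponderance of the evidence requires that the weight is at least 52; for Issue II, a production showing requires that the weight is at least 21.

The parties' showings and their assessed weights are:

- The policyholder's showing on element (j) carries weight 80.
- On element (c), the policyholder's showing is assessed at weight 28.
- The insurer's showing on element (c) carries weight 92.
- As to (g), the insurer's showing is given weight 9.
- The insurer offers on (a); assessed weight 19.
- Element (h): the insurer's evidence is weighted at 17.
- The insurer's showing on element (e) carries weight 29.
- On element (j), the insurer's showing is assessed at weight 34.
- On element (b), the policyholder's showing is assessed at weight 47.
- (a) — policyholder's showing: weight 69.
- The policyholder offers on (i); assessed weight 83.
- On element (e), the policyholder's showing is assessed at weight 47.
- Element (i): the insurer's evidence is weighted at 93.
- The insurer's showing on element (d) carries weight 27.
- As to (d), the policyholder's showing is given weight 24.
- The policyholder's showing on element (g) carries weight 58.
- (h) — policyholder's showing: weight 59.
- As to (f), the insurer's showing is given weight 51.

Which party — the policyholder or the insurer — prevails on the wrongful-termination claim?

— Issue I —
Stage I.1 (policyholder, a preponderance, weight is at least 51): (a) net 69−19=50 < 51 — fails; (b) 47 < 51 — fails.
  Not every element is met, so the policyholder fails to carry Stage I.1.
The insurer prevails on this issue.
— Issue II —
Stage II.1 — burden on policyholder; standard: the preponderance of the evidence (weight is at least 52).
    (g): 58 − 9 = 49 < 52 [not met]
    (h): 59 − 17 = 42 < 52 [not met]
  Stage II.1 not carried; the policyholder fails its burden.
The insurer prevails on this issue.
Per-issue: Issue I → insurer; Issue II → insurer. The policyholder must prevail on at least one issue; overall, the insurer prevails.

insurer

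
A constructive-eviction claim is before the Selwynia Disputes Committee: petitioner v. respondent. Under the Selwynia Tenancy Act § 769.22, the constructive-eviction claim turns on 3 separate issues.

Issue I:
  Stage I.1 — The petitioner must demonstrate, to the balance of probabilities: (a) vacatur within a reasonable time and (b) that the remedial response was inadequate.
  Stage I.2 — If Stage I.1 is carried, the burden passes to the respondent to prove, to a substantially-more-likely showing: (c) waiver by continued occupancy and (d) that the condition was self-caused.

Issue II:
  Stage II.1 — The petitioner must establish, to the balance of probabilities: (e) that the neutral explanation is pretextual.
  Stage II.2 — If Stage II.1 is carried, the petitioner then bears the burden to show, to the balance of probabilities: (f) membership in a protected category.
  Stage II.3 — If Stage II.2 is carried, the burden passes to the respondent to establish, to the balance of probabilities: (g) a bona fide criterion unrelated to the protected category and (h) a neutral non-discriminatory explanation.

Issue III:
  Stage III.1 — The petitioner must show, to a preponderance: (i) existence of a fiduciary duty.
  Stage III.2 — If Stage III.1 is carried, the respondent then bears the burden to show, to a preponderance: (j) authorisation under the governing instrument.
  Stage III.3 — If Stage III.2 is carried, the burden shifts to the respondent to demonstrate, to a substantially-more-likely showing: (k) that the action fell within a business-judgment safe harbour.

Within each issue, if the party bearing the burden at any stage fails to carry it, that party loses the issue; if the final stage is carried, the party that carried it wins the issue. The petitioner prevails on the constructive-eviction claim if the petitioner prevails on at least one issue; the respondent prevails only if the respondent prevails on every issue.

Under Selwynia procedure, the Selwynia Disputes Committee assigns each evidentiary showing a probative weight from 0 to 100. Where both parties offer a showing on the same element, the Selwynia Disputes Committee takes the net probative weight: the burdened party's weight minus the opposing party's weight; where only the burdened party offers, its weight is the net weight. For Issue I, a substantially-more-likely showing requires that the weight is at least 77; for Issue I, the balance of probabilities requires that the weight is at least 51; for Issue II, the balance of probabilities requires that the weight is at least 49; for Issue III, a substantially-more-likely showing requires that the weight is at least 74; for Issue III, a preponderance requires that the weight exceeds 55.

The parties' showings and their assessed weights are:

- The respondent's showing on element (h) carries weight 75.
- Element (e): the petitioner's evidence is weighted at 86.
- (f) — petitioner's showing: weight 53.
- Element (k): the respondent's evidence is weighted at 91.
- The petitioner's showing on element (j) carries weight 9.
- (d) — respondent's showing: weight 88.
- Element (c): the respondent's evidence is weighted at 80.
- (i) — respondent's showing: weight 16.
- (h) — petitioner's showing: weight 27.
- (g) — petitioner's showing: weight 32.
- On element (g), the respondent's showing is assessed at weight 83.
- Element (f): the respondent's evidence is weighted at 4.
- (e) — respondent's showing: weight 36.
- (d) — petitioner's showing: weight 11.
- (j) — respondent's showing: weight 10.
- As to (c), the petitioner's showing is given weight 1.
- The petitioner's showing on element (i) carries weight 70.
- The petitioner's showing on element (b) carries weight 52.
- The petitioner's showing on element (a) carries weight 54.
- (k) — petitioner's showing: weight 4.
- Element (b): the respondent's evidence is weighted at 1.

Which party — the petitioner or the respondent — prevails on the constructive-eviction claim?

— Issue I —
Stage I.1 — burden on petitioner; standard: the balance of probabilities (weight is at least 51).
    (a): 54 ≥ 51 [met]
    (b): 52 − 1 = 51 ≥ 51 [met]
  The petitioner carries Stage I.1; the respondent now bears the burden.
Stage I.2 — burden on respondent; standard: a substantially-more-likely showing (weight is at least 77).
    (c): 80 − 1 = 79 ≥ 77 [met]
    (d): 88 − 11 = 77 ≥ 77 [met]
  The respondent carries the last stage.
With every stage satisfied, the respondent prevails on this issue.
— Issue II —
Stage II.1 (petitioner, the balance of probabilities, weight is at least 49): (e) net 86−36=50 ≥ 49 — meets.
  Stage II.1 is satisfied; the petitioner continues to bear the burden.
Stage II.2 (petitioner, the balance of probabilities, weight is at least 49): (f) net 53−4=49 ≥ 49 — meets.
  All elements met. The burden passes to the respondent.
Stage II.3 (respondent, the balance of probabilities, weight is at least 49): (g) net 83−32=51 ≥ 49 — meets; (h) net 75−27=48 < 49 — fails.
  Stage II.3 not carried; the respondent fails its burden.
The analysis ends at Stage II.3; the petitioner prevails on this issue.
— Issue III —
Stage III.1 (petitioner, a preponderance, weight exceeds 55): (i) net 70−16=54 ≤ 55 — fails.
  Not every element is met, so the petitioner fails to carry Stage III.1.
So the respondent prevails on this issue.
Per-issue: Issue I → respondent; Issue II → petitioner; Issue III → respondent. The petitioner must prevail on at least one issue; overall, the petitioner prevails.

petitioner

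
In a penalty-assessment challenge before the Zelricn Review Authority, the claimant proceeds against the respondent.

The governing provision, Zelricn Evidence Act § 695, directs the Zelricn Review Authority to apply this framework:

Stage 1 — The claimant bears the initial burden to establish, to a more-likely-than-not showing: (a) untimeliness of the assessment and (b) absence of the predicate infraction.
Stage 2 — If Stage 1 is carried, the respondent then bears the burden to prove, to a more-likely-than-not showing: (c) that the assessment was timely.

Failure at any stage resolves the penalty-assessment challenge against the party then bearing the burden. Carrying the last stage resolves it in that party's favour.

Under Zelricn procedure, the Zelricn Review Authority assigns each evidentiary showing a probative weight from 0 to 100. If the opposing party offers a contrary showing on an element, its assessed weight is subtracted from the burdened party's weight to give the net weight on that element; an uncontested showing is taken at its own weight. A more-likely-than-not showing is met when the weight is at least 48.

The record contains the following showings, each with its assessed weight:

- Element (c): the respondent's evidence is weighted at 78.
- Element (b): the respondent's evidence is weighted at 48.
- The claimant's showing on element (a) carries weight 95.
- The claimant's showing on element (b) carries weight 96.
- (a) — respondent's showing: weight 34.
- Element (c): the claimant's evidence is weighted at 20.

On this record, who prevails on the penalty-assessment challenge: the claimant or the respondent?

Stage 1 — burden on claimant; standard: a more-likely-than-not showing (weight is at least 48).
    (a): 95 − 34 = 61 ≥ 48 [met]
    (b): 96 − 48 = 48 ≥ 48 [met]
  All elements met. The burden passes to the respondent.
Stage 2 — burden on respondent; standard: a more-likely-than-not showing (weight is at least 48).
    (c): 78 − 20 = 58 ≥ 48 [met]
  Stage 2 carried; the final stage is satisfied.
All stages carried — the respondent prevails.

respondent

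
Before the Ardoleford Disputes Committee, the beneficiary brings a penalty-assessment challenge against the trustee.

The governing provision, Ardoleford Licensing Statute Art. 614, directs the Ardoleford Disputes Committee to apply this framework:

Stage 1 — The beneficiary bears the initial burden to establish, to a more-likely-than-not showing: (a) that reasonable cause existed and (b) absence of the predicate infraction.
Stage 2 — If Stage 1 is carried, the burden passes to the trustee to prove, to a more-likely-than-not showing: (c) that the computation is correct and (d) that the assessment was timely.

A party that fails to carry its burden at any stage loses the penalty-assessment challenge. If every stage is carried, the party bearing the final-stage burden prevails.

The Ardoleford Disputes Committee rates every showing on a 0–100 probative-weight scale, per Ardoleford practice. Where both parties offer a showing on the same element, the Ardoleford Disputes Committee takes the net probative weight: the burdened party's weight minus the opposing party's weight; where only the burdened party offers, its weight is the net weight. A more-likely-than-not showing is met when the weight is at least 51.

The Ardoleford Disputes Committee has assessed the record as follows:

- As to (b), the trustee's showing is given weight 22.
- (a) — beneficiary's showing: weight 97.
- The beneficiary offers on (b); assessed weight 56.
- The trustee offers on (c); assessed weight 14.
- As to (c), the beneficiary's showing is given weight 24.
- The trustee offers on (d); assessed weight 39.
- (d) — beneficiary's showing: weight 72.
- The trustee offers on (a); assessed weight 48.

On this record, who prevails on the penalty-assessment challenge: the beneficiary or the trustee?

At Stage 1 the beneficiary must meet a more-likely-than-not showing (weight is at least 51): on (a) the weight is 97 less the opposing 48 gives net 49, < 51, so (a) does not meet the standard; on (b) the weight is 56 less the opposing 22 gives net 34, which does not reach 51, so (b) does not meet the standard.
  Not every element is met, so the beneficiary fails to carry Stage 1.
The trustee prevails.

trustee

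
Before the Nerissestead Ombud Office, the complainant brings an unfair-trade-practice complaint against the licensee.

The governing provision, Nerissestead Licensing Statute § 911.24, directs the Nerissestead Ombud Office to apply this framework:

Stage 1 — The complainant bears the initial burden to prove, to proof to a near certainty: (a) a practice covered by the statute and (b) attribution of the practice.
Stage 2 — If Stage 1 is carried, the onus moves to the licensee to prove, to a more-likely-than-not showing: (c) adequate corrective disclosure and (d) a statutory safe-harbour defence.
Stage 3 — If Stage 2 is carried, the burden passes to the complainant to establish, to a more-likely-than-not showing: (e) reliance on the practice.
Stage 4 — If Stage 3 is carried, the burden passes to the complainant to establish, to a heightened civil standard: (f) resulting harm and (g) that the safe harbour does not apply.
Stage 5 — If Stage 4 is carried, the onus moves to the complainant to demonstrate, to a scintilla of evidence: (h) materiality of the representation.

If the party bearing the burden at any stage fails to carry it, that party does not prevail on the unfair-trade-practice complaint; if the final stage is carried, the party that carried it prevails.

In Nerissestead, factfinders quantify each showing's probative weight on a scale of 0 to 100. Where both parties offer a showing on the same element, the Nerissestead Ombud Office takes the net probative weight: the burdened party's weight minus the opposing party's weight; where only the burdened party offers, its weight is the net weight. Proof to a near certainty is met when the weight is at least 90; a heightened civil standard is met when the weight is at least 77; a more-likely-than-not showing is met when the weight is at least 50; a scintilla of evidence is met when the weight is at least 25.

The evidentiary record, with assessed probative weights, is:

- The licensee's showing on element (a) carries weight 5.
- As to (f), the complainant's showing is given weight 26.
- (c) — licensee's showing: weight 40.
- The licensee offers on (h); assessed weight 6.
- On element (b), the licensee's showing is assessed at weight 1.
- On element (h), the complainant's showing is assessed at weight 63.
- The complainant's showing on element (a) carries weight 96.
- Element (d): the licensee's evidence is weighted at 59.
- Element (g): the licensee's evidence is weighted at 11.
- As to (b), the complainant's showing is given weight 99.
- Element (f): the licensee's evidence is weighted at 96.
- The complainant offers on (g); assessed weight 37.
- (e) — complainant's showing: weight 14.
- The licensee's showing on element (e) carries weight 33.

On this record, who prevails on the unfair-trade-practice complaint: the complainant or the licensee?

complainant

At Stage 1 the complainant must meet proof to a near certainty (weight is at least 90): on (a) the weight is 96 less the opposing 5 gives net 91, which does reach 90, so (a) meets the standard; on (b) the weight is 99 less the opposing 1 gives net 98, which does reach 90, so (b) meets the standard.
  Stage 1 is satisfied; the onus moves to the licensee.
At Stage 2 the licensee must meet a more-likely-than-not showing (weight is at least 50): on (c) the weight is 40, < 50, so (c) does not meet the standard; on (d) the weight is 59, which does reach 50, so (d) meets the standard.
  Stage 2 not carried; the licensee fails its burden.
The analysis ends at Stage 2; the complainant prevails.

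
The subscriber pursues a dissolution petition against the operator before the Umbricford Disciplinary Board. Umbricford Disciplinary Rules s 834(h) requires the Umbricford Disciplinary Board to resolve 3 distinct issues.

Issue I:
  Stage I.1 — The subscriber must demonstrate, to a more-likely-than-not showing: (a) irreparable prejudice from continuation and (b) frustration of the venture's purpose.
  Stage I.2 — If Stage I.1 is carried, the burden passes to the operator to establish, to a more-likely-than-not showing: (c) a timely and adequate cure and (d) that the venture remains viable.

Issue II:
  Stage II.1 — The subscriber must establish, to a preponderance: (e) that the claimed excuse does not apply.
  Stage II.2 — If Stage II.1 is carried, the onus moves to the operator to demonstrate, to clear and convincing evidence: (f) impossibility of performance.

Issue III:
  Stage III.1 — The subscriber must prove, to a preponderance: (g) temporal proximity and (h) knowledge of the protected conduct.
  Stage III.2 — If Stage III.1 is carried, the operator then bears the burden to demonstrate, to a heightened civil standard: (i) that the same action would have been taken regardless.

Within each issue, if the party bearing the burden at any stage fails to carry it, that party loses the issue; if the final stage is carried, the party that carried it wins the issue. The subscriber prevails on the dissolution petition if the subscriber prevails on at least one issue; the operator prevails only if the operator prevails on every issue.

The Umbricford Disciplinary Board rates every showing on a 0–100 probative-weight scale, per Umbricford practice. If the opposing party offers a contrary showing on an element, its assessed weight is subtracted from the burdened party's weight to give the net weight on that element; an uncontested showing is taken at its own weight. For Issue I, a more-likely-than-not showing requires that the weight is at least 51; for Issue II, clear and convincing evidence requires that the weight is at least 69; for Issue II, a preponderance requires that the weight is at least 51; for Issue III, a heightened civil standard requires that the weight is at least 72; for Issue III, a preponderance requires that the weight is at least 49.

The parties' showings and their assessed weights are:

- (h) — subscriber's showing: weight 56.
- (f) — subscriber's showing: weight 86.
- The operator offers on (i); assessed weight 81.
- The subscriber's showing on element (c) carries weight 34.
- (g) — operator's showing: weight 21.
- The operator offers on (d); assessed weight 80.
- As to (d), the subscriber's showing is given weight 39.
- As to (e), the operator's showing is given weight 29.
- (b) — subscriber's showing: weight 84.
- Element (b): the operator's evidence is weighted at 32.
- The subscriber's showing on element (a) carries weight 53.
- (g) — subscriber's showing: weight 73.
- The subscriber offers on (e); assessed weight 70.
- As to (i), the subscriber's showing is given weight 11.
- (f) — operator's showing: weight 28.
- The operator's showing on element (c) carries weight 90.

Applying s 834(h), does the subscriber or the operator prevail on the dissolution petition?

— Issue I —
At Stage I.1 the subscriber must meet a more-likely-than-not showing (weight is at least 51): on (a) the weight is 53, which does reach 51, so (a) meets the standard; on (b) the weight is 84 less the opposing 32 gives net 52, which does reach 51, so (b) meets the standard.
  Stage I.1 carried; the burden shifts to the operator.
At Stage I.2 the operator must meet a more-likely-than-not showing (weight is at least 51): on (c) the weight is 90 less the opposing 34 gives net 56, which does reach 51, so (c) meets the standard; on (d) the weight is 80 less the opposing 39 gives net 41, which does not reach 51, so (d) does not meet the standard.
  Stage I.2 not carried; the operator fails its burden.
The analysis ends at Stage I.2; the subscriber prevails on this issue.
— Issue II —
Stage II.1 (subscriber, a preponderance, weight is at least 51): (e) net 70−29=41 < 51 — fails.
  Stage II.1 not carried; the subscriber fails its burden.
The operator prevails on this issue.
— Issue III —
At Stage III.1 the subscriber must meet a preponderance (weight is at least 49): on (g) the weight is 73 less the opposing 21 gives net 52, ≥ 49, so (g) meets the standard; on (h) the weight is 56, ≥ 49, so (h) meets the standard.
  Stage III.1 carried; the burden shifts to the operator.
At Stage III.2 the operator must meet a heightened civil standard (weight is at least 72): on (i) the weight is 81 less the opposing 11 gives net 70, which does not reach 72, so (i) does not meet the standard.
  Not every element is met, so the operator fails to carry Stage III.2.
The subscriber prevails on this issue.
Per-issue: Issue I → subscriber; Issue II → operator; Issue III → subscriber. The subscriber must prevail on at least one issue; overall, the subscriber prevails.

subscriber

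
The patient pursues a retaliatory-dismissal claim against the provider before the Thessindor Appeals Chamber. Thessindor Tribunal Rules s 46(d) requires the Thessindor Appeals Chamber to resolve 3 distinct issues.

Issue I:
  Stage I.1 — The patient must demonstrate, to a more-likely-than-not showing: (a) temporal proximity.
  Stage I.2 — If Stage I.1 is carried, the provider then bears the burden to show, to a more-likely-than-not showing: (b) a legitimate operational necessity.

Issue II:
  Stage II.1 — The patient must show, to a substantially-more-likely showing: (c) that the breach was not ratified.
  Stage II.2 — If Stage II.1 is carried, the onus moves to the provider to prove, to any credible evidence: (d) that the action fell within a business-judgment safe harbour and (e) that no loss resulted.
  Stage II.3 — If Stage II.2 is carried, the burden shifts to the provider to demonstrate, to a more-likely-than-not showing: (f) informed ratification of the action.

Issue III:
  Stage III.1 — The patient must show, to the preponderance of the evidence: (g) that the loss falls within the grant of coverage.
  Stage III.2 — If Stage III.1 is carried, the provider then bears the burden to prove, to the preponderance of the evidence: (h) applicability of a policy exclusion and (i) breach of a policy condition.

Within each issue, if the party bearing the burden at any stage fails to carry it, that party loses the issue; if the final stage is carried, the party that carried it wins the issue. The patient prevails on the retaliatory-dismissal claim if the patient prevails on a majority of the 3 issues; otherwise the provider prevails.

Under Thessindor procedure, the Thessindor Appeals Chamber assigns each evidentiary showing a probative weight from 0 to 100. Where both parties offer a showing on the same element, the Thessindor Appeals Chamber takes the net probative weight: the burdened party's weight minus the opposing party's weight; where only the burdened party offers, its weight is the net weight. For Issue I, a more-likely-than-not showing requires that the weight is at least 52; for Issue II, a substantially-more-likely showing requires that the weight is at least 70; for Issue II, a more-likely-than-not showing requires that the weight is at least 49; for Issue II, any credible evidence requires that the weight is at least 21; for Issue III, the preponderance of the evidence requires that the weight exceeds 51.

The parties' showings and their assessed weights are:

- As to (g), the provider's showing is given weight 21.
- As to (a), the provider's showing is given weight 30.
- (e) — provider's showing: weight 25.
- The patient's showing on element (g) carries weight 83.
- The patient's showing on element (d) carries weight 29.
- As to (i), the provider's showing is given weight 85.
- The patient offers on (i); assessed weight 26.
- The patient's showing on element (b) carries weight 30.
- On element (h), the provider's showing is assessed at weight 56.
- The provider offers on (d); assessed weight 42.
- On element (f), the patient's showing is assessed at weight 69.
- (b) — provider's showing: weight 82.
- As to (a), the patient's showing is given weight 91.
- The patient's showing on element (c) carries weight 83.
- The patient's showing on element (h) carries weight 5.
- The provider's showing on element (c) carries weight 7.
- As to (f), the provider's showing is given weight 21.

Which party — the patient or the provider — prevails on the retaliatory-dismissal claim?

patient

— Issue I —
Stage I.1 (patient, a more-likely-than-not showing, weight is at least 52): (a) net 91−30=61 ≥ 52 — meets.
  Stage I.1 carried; the burden shifts to the provider.
Stage I.2 (provider, a more-likely-than-not showing, weight is at least 52): (b) net 82−30=52 ≥ 52 — meets.
  Stage I.2 carried; the final stage is satisfied.
All stages carried — the provider prevails on this issue.
— Issue II —
Stage II.1 (patient, a substantially-more-likely showing, weight is at least 70): (c) net 83−7=76 ≥ 70 — meets.
  Stage II.1 is satisfied; the onus moves to the provider.
Stage II.2 (provider, any credible evidence, weight is at least 21): (d) net 42−29=13 < 21 — fails; (e) 25 ≥ 21 — meets.
  Not every element is met, so the provider fails to carry Stage II.2.
So the patient prevails on this issue.
— Issue III —
Stage III.1 (patient, the preponderance of the evidence, weight exceeds 51): (g) net 83−21=62 > 51 — meets.
  The patient carries Stage III.1; the provider now bears the burden.
Stage III.2 (provider, the preponderance of the evidence, weight exceeds 51): (h) net 56−5=51 ≤ 51 — fails; (i) net 85−26=59 > 51 — meets.
  Not every element is met, so the provider fails to carry Stage III.2.
The patient prevails on this issue.
Per-issue: Issue I → provider; Issue II → patient; Issue III → patient. The patient must prevail on a majority of issues; overall, the patient prevails.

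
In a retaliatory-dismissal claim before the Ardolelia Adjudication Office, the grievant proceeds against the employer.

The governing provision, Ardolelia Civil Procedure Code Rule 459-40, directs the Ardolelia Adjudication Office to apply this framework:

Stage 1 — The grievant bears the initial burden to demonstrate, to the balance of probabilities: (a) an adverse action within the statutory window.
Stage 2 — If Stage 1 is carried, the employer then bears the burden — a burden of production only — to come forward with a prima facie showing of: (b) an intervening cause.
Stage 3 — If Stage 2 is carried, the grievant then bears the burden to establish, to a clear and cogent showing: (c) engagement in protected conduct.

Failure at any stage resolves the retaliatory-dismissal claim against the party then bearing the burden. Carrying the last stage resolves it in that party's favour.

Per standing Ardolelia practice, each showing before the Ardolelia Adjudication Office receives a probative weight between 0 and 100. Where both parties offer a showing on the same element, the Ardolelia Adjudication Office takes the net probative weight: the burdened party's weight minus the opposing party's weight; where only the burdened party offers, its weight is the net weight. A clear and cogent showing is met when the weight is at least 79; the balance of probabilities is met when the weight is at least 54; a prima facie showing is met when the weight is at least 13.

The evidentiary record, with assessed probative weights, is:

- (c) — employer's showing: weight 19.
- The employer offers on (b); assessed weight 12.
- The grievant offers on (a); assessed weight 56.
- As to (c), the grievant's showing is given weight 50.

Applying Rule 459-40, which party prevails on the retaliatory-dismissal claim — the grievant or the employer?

At Stage 1 the grievant must meet the balance of probabilities (weight is at least 54): on (a) the weight is 56, ≥ 54, so (a) meets the standard.
  The grievant carries Stage 1; the employer now bears the burden.
At Stage 2 the employer must meet a prima facie showing (weight is at least 13): on (b) the weight is 12, < 13, so (b) does not meet the standard.
  Not every element is met, so the employer fails to carry Stage 2.
So the grievant prevails.

grievant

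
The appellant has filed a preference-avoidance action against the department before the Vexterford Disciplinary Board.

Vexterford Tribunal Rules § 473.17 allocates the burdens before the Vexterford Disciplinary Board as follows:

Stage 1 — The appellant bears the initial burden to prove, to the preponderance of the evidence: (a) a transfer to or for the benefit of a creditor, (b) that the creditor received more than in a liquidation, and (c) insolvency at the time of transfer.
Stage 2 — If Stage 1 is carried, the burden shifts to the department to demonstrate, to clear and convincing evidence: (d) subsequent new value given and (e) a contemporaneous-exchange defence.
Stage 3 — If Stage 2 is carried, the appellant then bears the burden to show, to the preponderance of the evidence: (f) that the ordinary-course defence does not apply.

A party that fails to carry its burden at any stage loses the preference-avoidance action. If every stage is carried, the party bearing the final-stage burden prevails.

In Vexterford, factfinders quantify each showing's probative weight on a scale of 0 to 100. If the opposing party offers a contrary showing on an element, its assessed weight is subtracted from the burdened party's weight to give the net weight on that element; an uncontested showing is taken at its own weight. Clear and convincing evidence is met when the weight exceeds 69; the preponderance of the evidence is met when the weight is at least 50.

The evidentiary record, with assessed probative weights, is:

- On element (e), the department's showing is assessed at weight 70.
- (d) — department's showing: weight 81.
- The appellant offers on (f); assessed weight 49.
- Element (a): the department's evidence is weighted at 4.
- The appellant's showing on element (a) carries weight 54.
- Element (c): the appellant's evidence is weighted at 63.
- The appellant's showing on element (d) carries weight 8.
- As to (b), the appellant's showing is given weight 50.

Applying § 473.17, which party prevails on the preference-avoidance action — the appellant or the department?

Stage 1 (appellant, the preponderance of the evidence, weight is at least 50): (a) net 54−4=50 ≥ 50 — meets; (b) 50 ≥ 50 — meets; (c) 63 ≥ 50 — meets.
  Stage 1 carried; the burden shifts to the department.
Stage 2 (department, clear and convincing evidence, weight exceeds 69): (d) net 81−8=73 > 69 — meets; (e) 70 > 69 — meets.
  The department carries Stage 2; the appellant now bears the burden.
Stage 3 (appellant, the preponderance of the evidence, weight is at least 50): (f) 49 < 50 — fails.
  Stage 3 not carried; the appellant fails its burden.
The department prevails.

department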